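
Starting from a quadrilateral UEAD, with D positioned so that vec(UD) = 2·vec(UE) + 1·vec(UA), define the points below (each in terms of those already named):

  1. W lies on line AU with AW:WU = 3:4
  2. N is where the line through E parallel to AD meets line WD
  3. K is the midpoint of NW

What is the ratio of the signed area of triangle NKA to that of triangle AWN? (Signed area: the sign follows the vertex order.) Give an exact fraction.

[NKA]:[AWN] = -1/2

Choose coordinates U = (0, 0), E = (1, 0), A = (0, 1), D = (2, 1).
1. W lies on line AU with AW:WU = 3:4 ⇒ W = (0, 4/7)
2. N is where the line through E parallel to AD meets line WD ⇒ N = (-8/3, 0)
3. K is the midpoint of NW ⇒ K = (-4/3, 2/7)
2·[NKA] = 4/7, 2·[AWN] = -8/7
[NKA]:[AWN] = 4/7:-8/7 = -1/2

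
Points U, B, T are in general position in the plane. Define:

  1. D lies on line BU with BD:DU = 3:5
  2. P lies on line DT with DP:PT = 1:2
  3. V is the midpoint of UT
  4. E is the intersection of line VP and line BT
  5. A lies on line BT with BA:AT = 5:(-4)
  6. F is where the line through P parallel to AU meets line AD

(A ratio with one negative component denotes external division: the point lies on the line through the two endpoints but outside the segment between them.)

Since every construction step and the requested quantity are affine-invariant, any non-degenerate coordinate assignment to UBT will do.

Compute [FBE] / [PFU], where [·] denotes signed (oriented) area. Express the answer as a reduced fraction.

[FBE]:[PFU] = -1/8

Assign U = (0, 0), B = (1, 0), T = (0, 1) — the answer is frame-independent, so this choice is without loss of generality.
1. D lies on line BU with BD:DU = 3:5 ⇒ D = (5/8, 0)
2. P lies on line DT with DP:PT = 1:2 ⇒ P = (5/12, 1/3)
3. V is the midpoint of UT ⇒ V = (0, 1/2)
4. E is the intersection of line VP and line BT ⇒ E = (5/6, 1/6)
5. A lies on line BT with BA:AT = 5:(-4) ⇒ A = (-4, 5)
6. F is where the line through P parallel to AU meets line AD ⇒ F = (317/300, -7/15)
2·[FBE] = 41/600, 2·[PFU] = -41/75
[FBE]:[PFU] = 41/600:-41/75 = -1/8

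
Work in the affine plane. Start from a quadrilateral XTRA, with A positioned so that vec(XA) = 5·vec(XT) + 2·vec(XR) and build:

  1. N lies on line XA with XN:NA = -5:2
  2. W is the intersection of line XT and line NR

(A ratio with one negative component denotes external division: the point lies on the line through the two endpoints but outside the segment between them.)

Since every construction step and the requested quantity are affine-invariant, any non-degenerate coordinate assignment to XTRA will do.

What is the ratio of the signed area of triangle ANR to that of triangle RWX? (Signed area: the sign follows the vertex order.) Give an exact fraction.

Work in coordinates with X = (0, 0), T = (1, 0), R = (0, 1), A = (5, 2).
1. N lies on line XA with XN:NA = -5:2 ⇒ N = (25/3, 10/3)
2. W is the intersection of line XT and line NR ⇒ W = (-25/7, 0)
2·[ANR] = 10/3, 2·[RWX] = 25/7
[ANR]:[RWX] = 10/3:25/7 = 14/15

[ANR]:[RWX] = 14/15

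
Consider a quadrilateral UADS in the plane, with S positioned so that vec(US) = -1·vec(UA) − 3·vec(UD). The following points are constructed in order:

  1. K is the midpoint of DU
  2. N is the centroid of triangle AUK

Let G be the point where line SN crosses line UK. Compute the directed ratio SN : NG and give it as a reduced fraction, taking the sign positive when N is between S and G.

SN:NG = -4

Set U = (0, 0), A = (1, 0), D = (0, 1), S = (-1, -3); any affine frame gives the same invariant.
1. K is the midpoint of DU ⇒ K = (0, 1/2)
2. N is the centroid of triangle AUK ⇒ N = (1/3, 1/6)
line SN meets UK at G = (0, -5/8)
N = S + t·(G−S) with t = 4/3, so SN:NG = 4/3:-1/3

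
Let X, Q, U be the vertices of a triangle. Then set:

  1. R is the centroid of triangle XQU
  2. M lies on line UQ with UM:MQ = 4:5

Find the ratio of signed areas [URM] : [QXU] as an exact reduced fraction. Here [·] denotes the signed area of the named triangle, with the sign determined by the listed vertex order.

Set X = (0, 0), Q = (1, 0), U = (0, 1); any affine frame gives the same invariant.
1. R is the centroid of triangle XQU ⇒ R = (1/3, 1/3)
2. M lies on line UQ with UM:MQ = 4:5 ⇒ M = (4/9, 5/9)
2·[URM] = 4/27, 2·[QXU] = -1
[URM]:[QXU] = 4/27:-1 = -4/27

[URM]:[QXU] = -4/27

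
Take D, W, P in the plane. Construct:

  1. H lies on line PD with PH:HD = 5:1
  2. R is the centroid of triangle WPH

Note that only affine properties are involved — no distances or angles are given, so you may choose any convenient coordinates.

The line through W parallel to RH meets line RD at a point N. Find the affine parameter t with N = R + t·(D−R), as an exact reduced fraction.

t = 5

Set D = (0, 0), W = (1, 0), P = (0, 1); any affine frame gives the same invariant.
1. H lies on line PD with PH:HD = 5:1 ⇒ H = (0, 1/6)
2. R is the centroid of triangle WPH ⇒ R = (1/3, 7/18)
through W parallel to RH: direction (-1/3, -2/9); meets RD at N = (-4/3, -14/9)
N = R + t·(D−R) with t = 5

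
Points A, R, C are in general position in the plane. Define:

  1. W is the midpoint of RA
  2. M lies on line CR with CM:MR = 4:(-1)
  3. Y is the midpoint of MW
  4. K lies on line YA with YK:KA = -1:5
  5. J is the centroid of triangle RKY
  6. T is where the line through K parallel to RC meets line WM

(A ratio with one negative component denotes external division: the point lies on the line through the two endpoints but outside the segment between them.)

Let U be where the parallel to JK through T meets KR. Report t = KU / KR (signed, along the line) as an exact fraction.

t = -1/4

Assign A = (0, 0), R = (1, 0), C = (0, 1) — the answer is frame-independent, so this choice is without loss of generality.
1. W is the midpoint of RA ⇒ W = (1/2, 0)
2. M lies on line CR with CM:MR = 4:(-1) ⇒ M = (4/3, -1/3)
3. Y is the midpoint of MW ⇒ Y = (11/12, -1/6)
4. K lies on line YA with YK:KA = -1:5 ⇒ K = (55/48, -5/24)
5. J is the centroid of triangle RKY ⇒ J = (49/48, -1/8)
6. T is where the line through K parallel to RC meets line WM ⇒ T = (59/48, -7/24)
through T parallel to JK: direction (1/8, -1/12); meets KR at U = (227/192, -25/96)
U = K + t·(R−K) with t = -1/4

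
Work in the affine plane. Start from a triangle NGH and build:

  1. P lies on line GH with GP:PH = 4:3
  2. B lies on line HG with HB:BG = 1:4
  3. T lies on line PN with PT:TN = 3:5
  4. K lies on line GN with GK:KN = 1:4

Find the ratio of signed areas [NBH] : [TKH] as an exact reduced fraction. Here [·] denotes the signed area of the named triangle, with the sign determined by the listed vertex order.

Work in coordinates with N = (0, 0), G = (1, 0), H = (0, 1).
1. P lies on line GH with GP:PH = 4:3 ⇒ P = (3/7, 4/7)
2. B lies on line HG with HB:BG = 1:4 ⇒ B = (1/5, 4/5)
3. T lies on line PN with PT:TN = 3:5 ⇒ T = (15/56, 5/14)
4. K lies on line GN with GK:KN = 1:4 ⇒ K = (4/5, 0)
2·[NBH] = 1/5, 2·[TKH] = 69/280
[NBH]:[TKH] = 1/5:69/280 = 56/69

[NBH]:[TKH] = 56/69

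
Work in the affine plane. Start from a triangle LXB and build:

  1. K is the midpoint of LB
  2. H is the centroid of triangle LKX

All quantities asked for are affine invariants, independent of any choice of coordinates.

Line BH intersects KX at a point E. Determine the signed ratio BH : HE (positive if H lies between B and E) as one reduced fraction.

BH:HE = -4

Choose coordinates L = (0, 0), X = (1, 0), B = (0, 1).
1. K is the midpoint of LB ⇒ K = (0, 1/2)
2. H is the centroid of triangle LKX ⇒ H = (1/3, 1/6)
line BH meets KX at E = (1/4, 3/8)
H = B + t·(E−B) with t = 4/3, so BH:HE = 4/3:-1/3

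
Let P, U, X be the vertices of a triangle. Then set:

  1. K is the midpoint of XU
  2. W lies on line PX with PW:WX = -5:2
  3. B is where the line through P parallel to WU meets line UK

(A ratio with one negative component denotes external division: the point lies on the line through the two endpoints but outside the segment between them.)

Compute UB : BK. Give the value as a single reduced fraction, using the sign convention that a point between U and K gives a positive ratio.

Set P = (0, 0), U = (1, 0), X = (0, 1); any affine frame gives the same invariant.
1. K is the midpoint of XU ⇒ K = (1/2, 1/2)
2. W lies on line PX with PW:WX = -5:2 ⇒ W = (0, 5/3)
3. B is where the line through P parallel to WU meets line UK ⇒ B = (-3/2, 5/2)
B = U + t·(K−U) with t = 5, so UB:BK = t:(1−t) = 5:-4

UB:BK = -5/4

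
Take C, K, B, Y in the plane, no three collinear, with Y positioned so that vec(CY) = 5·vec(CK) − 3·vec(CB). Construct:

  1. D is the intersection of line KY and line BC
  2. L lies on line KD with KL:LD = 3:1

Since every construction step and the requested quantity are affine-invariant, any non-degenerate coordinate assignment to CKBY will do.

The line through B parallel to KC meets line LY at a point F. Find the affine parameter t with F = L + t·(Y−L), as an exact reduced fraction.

Choose coordinates C = (0, 0), K = (1, 0), B = (0, 1), Y = (5, -3).
1. D is the intersection of line KY and line BC ⇒ D = (0, 3/4)
2. L lies on line KD with KL:LD = 3:1 ⇒ L = (1/4, 9/16)
through B parallel to KC: direction (-1, 0); meets LY at F = (-1/3, 1)
F = L + t·(Y−L) with t = -7/57

t = -7/57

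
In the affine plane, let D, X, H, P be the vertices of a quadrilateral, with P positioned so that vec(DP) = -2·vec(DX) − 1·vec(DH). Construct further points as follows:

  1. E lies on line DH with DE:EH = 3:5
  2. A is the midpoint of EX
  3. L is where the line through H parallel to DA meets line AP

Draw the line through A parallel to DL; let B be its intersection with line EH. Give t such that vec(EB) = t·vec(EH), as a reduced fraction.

t = -71/105

Set D = (0, 0), X = (1, 0), H = (0, 1), P = (-2, -1); any affine frame gives the same invariant.
1. E lies on line DH with DE:EH = 3:5 ⇒ E = (0, 3/8)
2. A is the midpoint of EX ⇒ A = (1/2, 3/16)
3. L is where the line through H parallel to DA meets line AP ⇒ L = (21/2, 79/16)
through A parallel to DL: direction (21/2, 79/16); meets EH at B = (0, -1/21)
B = E + t·(H−E) with t = -71/105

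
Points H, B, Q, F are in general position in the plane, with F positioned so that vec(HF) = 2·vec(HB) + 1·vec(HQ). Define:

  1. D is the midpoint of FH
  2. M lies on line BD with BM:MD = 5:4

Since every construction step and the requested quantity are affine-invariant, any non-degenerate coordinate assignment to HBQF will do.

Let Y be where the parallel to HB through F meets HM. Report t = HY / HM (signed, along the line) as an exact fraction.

Work in coordinates with H = (0, 0), B = (1, 0), Q = (0, 1), F = (2, 1).
1. D is the midpoint of FH ⇒ D = (1, 1/2)
2. M lies on line BD with BM:MD = 5:4 ⇒ M = (1, 5/18)
through F parallel to HB: direction (1, 0); meets HM at Y = (18/5, 1)
Y = H + t·(M−H) with t = 18/5

t = 18/5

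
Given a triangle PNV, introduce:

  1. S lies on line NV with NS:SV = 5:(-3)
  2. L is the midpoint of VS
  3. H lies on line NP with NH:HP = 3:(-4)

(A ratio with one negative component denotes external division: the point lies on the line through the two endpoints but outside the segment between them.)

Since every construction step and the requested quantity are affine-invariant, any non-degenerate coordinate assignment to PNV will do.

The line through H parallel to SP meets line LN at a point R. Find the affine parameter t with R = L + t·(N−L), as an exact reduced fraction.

t = 37/7

Set P = (0, 0), N = (1, 0), V = (0, 1); any affine frame gives the same invariant.
1. S lies on line NV with NS:SV = 5:(-3) ⇒ S = (-3/2, 5/2)
2. L is the midpoint of VS ⇒ L = (-3/4, 7/4)
3. H lies on line NP with NH:HP = 3:(-4) ⇒ H = (4, 0)
through H parallel to SP: direction (3/2, -5/2); meets LN at R = (17/2, -15/2)
R = L + t·(N−L) with t = 37/7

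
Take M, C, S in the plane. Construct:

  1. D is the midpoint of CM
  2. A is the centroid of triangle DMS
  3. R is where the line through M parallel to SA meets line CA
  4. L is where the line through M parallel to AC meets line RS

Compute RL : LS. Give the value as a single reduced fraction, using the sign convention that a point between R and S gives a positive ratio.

RL:LS = -2/5

Choose coordinates M = (0, 0), C = (1, 0), S = (0, 1).
1. D is the midpoint of CM ⇒ D = (1/2, 0)
2. A is the centroid of triangle DMS ⇒ A = (1/6, 1/3)
3. R is where the line through M parallel to SA meets line CA ⇒ R = (-1/9, 4/9)
4. L is where the line through M parallel to AC meets line RS ⇒ L = (-5/27, 2/27)
L = R + t·(S−R) with t = -2/3, so RL:LS = t:(1−t) = -2/3:5/3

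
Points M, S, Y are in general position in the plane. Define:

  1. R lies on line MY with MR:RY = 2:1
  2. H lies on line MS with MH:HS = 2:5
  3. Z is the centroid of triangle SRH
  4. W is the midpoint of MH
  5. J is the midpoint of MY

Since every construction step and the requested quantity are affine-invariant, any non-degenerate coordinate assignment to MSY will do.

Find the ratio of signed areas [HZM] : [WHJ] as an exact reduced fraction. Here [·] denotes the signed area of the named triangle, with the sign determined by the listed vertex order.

Assign M = (0, 0), S = (1, 0), Y = (0, 1) — the answer is frame-independent, so this choice is without loss of generality.
1. R lies on line MY with MR:RY = 2:1 ⇒ R = (0, 2/3)
2. H lies on line MS with MH:HS = 2:5 ⇒ H = (2/7, 0)
3. Z is the centroid of triangle SRH ⇒ Z = (3/7, 2/9)
4. W is the midpoint of MH ⇒ W = (1/7, 0)
5. J is the midpoint of MY ⇒ J = (0, 1/2)
2·[HZM] = 4/63, 2·[WHJ] = 1/14
[HZM]:[WHJ] = 4/63:1/14 = 8/9

[HZM]:[WHJ] = 8/9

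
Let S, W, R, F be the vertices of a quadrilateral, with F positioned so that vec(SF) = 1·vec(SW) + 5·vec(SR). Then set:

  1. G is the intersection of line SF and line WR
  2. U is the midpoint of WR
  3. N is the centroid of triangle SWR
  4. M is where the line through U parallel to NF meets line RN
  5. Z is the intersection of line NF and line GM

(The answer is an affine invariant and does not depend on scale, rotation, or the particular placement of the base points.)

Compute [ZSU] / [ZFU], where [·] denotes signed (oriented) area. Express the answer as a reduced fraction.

Assign S = (0, 0), W = (1, 0), R = (0, 1), F = (1, 5) — the answer is frame-independent, so this choice is without loss of generality.
1. G is the intersection of line SF and line WR ⇒ G = (1/6, 5/6)
2. U is the midpoint of WR ⇒ U = (1/2, 1/2)
3. N is the centroid of triangle SWR ⇒ N = (1/3, 1/3)
4. M is where the line through U parallel to NF meets line RN ⇒ M = (4/9, 1/9)
5. Z is the intersection of line NF and line GM ⇒ Z = (49/144, 55/144)
2·[ZSU] = 1/48, 2·[ZFU] = -95/144
[ZSU]:[ZFU] = 1/48:-95/144 = -3/95

[ZSU]:[ZFU] = -3/95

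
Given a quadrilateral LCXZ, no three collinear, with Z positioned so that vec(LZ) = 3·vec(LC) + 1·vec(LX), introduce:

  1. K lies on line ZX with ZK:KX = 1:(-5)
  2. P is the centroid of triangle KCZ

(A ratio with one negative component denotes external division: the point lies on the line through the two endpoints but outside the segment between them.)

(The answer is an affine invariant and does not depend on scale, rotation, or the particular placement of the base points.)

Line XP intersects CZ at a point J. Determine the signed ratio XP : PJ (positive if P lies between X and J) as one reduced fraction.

XP:PJ = -13

Work in coordinates with L = (0, 0), C = (1, 0), X = (0, 1), Z = (3, 1).
1. K lies on line ZX with ZK:KX = 1:(-5) ⇒ K = (15/4, 1)
2. P is the centroid of triangle KCZ ⇒ P = (31/12, 2/3)
line XP meets CZ at J = (31/13, 9/13)
P = X + t·(J−X) with t = 13/12, so XP:PJ = 13/12:-1/12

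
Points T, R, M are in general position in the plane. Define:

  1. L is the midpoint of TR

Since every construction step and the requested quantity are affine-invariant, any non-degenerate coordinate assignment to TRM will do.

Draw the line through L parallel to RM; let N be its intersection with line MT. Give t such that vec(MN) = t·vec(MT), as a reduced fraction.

Work in coordinates with T = (0, 0), R = (1, 0), M = (0, 1).
1. L is the midpoint of TR ⇒ L = (1/2, 0)
through L parallel to RM: direction (-1, 1); meets MT at N = (0, 1/2)
N = M + t·(T−M) with t = 1/2

t = 1/2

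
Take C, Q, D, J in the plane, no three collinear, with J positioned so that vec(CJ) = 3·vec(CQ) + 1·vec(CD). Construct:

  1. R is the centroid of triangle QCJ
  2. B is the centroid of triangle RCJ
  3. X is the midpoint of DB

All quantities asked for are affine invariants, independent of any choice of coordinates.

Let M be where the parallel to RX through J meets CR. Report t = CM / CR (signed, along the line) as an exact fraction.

Work in coordinates with C = (0, 0), Q = (1, 0), D = (0, 1), J = (3, 1).
1. R is the centroid of triangle QCJ ⇒ R = (4/3, 1/3)
2. B is the centroid of triangle RCJ ⇒ B = (13/9, 4/9)
3. X is the midpoint of DB ⇒ X = (13/18, 13/18)
through J parallel to RX: direction (-11/18, 7/18); meets CR at M = (128/39, 32/39)
M = C + t·(R−C) with t = 32/13

t = 32/13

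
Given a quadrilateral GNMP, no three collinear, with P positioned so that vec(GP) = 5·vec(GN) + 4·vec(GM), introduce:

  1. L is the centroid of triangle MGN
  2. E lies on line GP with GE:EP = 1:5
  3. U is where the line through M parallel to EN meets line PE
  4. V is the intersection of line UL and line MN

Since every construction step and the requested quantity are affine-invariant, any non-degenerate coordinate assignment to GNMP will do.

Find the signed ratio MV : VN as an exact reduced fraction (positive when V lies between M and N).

MV:VN = 10/11

Set G = (0, 0), N = (1, 0), M = (0, 1), P = (5, 4); any affine frame gives the same invariant.
1. L is the centroid of triangle MGN ⇒ L = (1/3, 1/3)
2. E lies on line GP with GE:EP = 1:5 ⇒ E = (5/6, 2/3)
3. U is where the line through M parallel to EN meets line PE ⇒ U = (5/24, 1/6)
4. V is the intersection of line UL and line MN ⇒ V = (10/21, 11/21)
V = M + t·(N−M) with t = 10/21, so MV:VN = t:(1−t) = 10/21:11/21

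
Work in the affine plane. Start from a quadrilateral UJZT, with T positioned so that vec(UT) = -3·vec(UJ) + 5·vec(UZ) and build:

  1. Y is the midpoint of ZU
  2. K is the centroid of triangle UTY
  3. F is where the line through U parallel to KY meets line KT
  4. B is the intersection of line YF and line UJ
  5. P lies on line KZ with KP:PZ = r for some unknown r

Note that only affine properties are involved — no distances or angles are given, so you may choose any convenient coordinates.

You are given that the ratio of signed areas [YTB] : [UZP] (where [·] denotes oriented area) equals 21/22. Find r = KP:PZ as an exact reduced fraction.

r = 5/2

Work in coordinates with U = (0, 0), J = (1, 0), Z = (0, 1), T = (-3, 5).
1. Y is the midpoint of ZU ⇒ Y = (0, 1/2)
2. K is the centroid of triangle UTY ⇒ K = (-1, 11/6)
3. F is where the line through U parallel to KY meets line KT ⇒ F = (1, -4/3)
4. B is the intersection of line YF and line UJ ⇒ B = (3/11, 0)
5. With KP:PZ = r, write λ = r/(r+1) so P = K + λ·(Z−K); P is affine-linear in λ
Every point depending on P is an affine combination of P and λ-independent points, so each such coordinate is linear in λ; the λ² term in each signed area is a multiple of (Z−K)×(Z−K) = 0, so 2·[YTB] and 2·[UZP] are each linear in λ. Evaluating at λ=0 and λ=1:
  2·[YTB] = 3/11,   2·[UZP] = −λ + 1
So [YTB]:[UZP] = (3/11) / (−λ + 1). Setting this equal to 21/22:
  3/11 = 21/22·(−λ + 1)  ⇒  λ = 5/7
Then r = λ/(1−λ) = (5/7)/(2/7) = 5/2. Check: with r = 5/2, P = (-2/7, 26/21) and [YTB]:[UZP] = 21/22 as required.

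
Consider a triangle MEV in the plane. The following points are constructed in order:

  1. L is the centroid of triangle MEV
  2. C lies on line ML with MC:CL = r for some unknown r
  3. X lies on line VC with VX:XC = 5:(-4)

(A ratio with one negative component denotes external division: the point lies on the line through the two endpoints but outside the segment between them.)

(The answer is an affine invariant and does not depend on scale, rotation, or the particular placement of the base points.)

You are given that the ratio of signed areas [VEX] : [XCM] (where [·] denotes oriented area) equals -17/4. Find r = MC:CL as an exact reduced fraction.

Set M = (0, 0), E = (1, 0), V = (0, 1); any affine frame gives the same invariant.
1. L is the centroid of triangle MEV ⇒ L = (1/3, 1/3)
2. With MC:CL = r, write λ = r/(r+1) so C = M + λ·(L−M); C is affine-linear in λ
3. X lies on line VC with VX:XC = 5:(-4) ⇒ X is an affine combination of earlier points and hence also affine-linear in λ
Every point depending on C is an affine combination of C and λ-independent points, so each such coordinate is linear in λ; the λ² term in each signed area is a multiple of (L−M)×(L−M) = 0, so 2·[VEX] and 2·[XCM] are each linear in λ. Evaluating at λ=0 and λ=1:
  2·[VEX] = 10/3·λ − 5,   2·[XCM] = 4/3·λ
So [VEX]:[XCM] = (10/3·λ − 5) / (4/3·λ). Setting this equal to -17/4:
  10/3·λ − 5 = -17/4·(4/3·λ)  ⇒  λ = 5/9
Then r = λ/(1−λ) = (5/9)/(4/9) = 5/4. Check: with r = 5/4, C = (5/27, 5/27) and [VEX]:[XCM] = -17/4 as required.

r = 5/4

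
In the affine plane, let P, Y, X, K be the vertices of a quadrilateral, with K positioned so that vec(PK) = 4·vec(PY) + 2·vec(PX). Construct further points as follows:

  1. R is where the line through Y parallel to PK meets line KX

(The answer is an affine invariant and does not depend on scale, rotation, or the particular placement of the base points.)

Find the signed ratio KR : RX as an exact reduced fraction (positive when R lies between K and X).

Choose coordinates P = (0, 0), Y = (1, 0), X = (0, 1), K = (4, 2).
1. R is where the line through Y parallel to PK meets line KX ⇒ R = (6, 5/2)
R = K + t·(X−K) with t = -1/2, so KR:RX = t:(1−t) = -1/2:3/2

KR:RX = -1/3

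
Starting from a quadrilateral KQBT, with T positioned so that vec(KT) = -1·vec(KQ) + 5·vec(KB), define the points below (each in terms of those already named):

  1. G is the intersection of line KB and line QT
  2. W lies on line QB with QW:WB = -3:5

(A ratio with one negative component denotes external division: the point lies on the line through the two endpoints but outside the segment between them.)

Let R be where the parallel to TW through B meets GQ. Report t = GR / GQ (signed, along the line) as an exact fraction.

t = 7/3

Choose coordinates K = (0, 0), Q = (1, 0), B = (0, 1), T = (-1, 5).
1. G is the intersection of line KB and line QT ⇒ G = (0, 5/2)
2. W lies on line QB with QW:WB = -3:5 ⇒ W = (5/2, -3/2)
through B parallel to TW: direction (7/2, -13/2); meets GQ at R = (7/3, -10/3)
R = G + t·(Q−G) with t = 7/3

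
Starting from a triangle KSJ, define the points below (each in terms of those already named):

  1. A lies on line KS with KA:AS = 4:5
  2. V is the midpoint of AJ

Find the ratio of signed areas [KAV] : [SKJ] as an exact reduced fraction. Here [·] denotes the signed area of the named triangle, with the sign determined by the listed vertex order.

[KAV]:[SKJ] = -2/9

Choose coordinates K = (0, 0), S = (1, 0), J = (0, 1).
1. A lies on line KS with KA:AS = 4:5 ⇒ A = (4/9, 0)
2. V is the midpoint of AJ ⇒ V = (2/9, 1/2)
2·[KAV] = 2/9, 2·[SKJ] = -1
[KAV]:[SKJ] = 2/9:-1 = -2/9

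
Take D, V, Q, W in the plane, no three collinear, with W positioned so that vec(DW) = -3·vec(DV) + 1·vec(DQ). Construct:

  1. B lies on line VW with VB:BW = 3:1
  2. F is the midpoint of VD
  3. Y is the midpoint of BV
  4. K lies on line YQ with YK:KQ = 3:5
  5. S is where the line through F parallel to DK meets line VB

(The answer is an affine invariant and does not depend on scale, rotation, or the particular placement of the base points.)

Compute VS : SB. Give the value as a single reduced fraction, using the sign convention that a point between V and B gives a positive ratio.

Set D = (0, 0), V = (1, 0), Q = (0, 1), W = (-3, 1); any affine frame gives the same invariant.
1. B lies on line VW with VB:BW = 3:1 ⇒ B = (-2, 3/4)
2. F is the midpoint of VD ⇒ F = (1/2, 0)
3. Y is the midpoint of BV ⇒ Y = (-1/2, 3/8)
4. K lies on line YQ with YK:KQ = 3:5 ⇒ K = (-5/16, 39/64)
5. S is where the line through F parallel to DK meets line VB ⇒ S = (29/68, 39/272)
S = V + t·(B−V) with t = 13/68, so VS:SB = t:(1−t) = 13/68:55/68

VS:SB = 13/55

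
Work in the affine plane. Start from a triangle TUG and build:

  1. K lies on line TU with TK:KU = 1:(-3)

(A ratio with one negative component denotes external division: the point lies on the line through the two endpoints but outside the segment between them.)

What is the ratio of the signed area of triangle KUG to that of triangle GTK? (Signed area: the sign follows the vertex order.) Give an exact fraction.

[KUG]:[GTK] = -3

Choose coordinates T = (0, 0), U = (1, 0), G = (0, 1).
1. K lies on line TU with TK:KU = 1:(-3) ⇒ K = (-1/2, 0)
2·[KUG] = 3/2, 2·[GTK] = -1/2
[KUG]:[GTK] = 3/2:-1/2 = -3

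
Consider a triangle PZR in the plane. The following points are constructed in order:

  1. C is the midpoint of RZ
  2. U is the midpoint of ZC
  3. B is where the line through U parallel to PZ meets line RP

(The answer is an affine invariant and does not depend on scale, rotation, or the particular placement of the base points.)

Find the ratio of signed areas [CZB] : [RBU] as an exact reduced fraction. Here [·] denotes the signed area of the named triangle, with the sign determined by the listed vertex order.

Choose coordinates P = (0, 0), Z = (1, 0), R = (0, 1).
1. C is the midpoint of RZ ⇒ C = (1/2, 1/2)
2. U is the midpoint of ZC ⇒ U = (3/4, 1/4)
3. B is where the line through U parallel to PZ meets line RP ⇒ B = (0, 1/4)
2·[CZB] = -3/8, 2·[RBU] = 9/16
[CZB]:[RBU] = -3/8:9/16 = -2/3

[CZB]:[RBU] = -2/3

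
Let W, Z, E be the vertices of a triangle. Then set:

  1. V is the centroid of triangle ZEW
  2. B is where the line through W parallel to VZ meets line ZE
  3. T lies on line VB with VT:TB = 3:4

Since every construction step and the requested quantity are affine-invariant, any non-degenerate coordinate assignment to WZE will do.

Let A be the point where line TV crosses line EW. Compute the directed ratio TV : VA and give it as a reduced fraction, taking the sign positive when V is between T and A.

Assign W = (0, 0), Z = (1, 0), E = (0, 1) — the answer is frame-independent, so this choice is without loss of generality.
1. V is the centroid of triangle ZEW ⇒ V = (1/3, 1/3)
2. B is where the line through W parallel to VZ meets line ZE ⇒ B = (2, -1)
3. T lies on line VB with VT:TB = 3:4 ⇒ T = (22/21, -5/21)
line TV meets EW at A = (0, 3/5)
V = T + t·(A−T) with t = 15/22, so TV:VA = 15/22:7/22

TV:VA = 15/7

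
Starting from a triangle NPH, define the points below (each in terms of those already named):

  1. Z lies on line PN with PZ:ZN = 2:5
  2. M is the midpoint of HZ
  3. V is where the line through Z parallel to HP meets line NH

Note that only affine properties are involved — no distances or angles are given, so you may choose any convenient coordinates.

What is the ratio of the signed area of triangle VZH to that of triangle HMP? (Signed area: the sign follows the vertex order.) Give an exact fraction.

[VZH]:[HMP] = 10/7

Work in coordinates with N = (0, 0), P = (1, 0), H = (0, 1).
1. Z lies on line PN with PZ:ZN = 2:5 ⇒ Z = (5/7, 0)
2. M is the midpoint of HZ ⇒ M = (5/14, 1/2)
3. V is where the line through Z parallel to HP meets line NH ⇒ V = (0, 5/7)
2·[VZH] = 10/49, 2·[HMP] = 1/7
[VZH]:[HMP] = 10/49:1/7 = 10/7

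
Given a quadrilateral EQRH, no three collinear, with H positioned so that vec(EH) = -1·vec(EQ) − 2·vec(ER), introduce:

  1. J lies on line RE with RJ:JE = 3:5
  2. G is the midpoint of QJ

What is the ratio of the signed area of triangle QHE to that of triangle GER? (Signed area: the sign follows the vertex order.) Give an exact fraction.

[QHE]:[GER] = 4

Choose coordinates E = (0, 0), Q = (1, 0), R = (0, 1), H = (-1, -2).
1. J lies on line RE with RJ:JE = 3:5 ⇒ J = (0, 5/8)
2. G is the midpoint of QJ ⇒ G = (1/2, 5/16)
2·[QHE] = -2, 2·[GER] = -1/2
[QHE]:[GER] = -2:-1/2 = 4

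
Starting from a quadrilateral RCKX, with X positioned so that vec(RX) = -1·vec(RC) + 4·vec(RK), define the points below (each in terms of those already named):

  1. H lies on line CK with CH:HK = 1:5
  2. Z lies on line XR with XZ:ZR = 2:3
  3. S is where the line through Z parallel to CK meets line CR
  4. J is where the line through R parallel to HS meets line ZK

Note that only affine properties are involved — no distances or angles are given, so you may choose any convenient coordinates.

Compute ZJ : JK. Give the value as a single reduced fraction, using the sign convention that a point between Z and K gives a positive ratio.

ZJ:JK = -333/145

Choose coordinates R = (0, 0), C = (1, 0), K = (0, 1), X = (-1, 4).
1. H lies on line CK with CH:HK = 1:5 ⇒ H = (5/6, 1/6)
2. Z lies on line XR with XZ:ZR = 2:3 ⇒ Z = (-3/5, 12/5)
3. S is where the line through Z parallel to CK meets line CR ⇒ S = (9/5, 0)
4. J is where the line through R parallel to HS meets line ZK ⇒ J = (87/188, -15/188)
J = Z + t·(K−Z) with t = 333/188, so ZJ:JK = t:(1−t) = 333/188:-145/188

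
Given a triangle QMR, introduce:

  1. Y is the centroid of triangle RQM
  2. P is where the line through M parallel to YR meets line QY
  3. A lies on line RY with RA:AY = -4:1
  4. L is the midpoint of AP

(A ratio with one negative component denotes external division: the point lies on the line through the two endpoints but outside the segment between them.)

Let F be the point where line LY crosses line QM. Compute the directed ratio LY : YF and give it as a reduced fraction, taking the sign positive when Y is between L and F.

Choose coordinates Q = (0, 0), M = (1, 0), R = (0, 1).
1. Y is the centroid of triangle RQM ⇒ Y = (1/3, 1/3)
2. P is where the line through M parallel to YR meets line QY ⇒ P = (2/3, 2/3)
3. A lies on line RY with RA:AY = -4:1 ⇒ A = (4/9, 1/9)
4. L is the midpoint of AP ⇒ L = (5/9, 7/18)
line LY meets QM at F = (-1, 0)
Y = L + t·(F−L) with t = 1/7, so LY:YF = 1/7:6/7

LY:YF = 1/6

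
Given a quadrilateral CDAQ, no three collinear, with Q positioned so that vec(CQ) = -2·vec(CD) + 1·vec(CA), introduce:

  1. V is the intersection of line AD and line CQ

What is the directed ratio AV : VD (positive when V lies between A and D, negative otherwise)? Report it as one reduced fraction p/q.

AV:VD = -2

Set C = (0, 0), D = (1, 0), A = (0, 1), Q = (-2, 1); any affine frame gives the same invariant.
1. V is the intersection of line AD and line CQ ⇒ V = (2, -1)
V = A + t·(D−A) with t = 2, so AV:VD = t:(1−t) = 2:-1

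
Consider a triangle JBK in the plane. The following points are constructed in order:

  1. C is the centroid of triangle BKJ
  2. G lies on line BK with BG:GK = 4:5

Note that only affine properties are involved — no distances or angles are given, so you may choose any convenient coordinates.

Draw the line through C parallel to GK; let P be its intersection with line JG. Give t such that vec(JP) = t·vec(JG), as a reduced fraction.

t = 2/3

Assign J = (0, 0), B = (1, 0), K = (0, 1) — the answer is frame-independent, so this choice is without loss of generality.
1. C is the centroid of triangle BKJ ⇒ C = (1/3, 1/3)
2. G lies on line BK with BG:GK = 4:5 ⇒ G = (5/9, 4/9)
through C parallel to GK: direction (-5/9, 5/9); meets JG at P = (10/27, 8/27)
P = J + t·(G−J) with t = 2/3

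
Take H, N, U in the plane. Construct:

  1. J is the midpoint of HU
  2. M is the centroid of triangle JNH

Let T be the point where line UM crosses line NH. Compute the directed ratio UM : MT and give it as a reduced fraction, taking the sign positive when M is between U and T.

UM:MT = 5

Work in coordinates with H = (0, 0), N = (1, 0), U = (0, 1).
1. J is the midpoint of HU ⇒ J = (0, 1/2)
2. M is the centroid of triangle JNH ⇒ M = (1/3, 1/6)
line UM meets NH at T = (2/5, 0)
M = U + t·(T−U) with t = 5/6, so UM:MT = 5/6:1/6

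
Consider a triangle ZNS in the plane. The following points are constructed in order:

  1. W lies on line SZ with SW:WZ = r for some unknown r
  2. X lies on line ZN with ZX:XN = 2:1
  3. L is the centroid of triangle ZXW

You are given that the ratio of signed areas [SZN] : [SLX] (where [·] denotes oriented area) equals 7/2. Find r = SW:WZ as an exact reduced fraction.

Choose coordinates Z = (0, 0), N = (1, 0), S = (0, 1).
1. With SW:WZ = r, write λ = r/(r+1) so W = S + λ·(Z−S); W is affine-linear in λ
2. X lies on line ZN with ZX:XN = 2:1 ⇒ X = (2/3, 0)
3. L is the centroid of triangle ZXW ⇒ L is an affine combination of earlier points and hence also affine-linear in λ
Every point depending on W is an affine combination of W and λ-independent points, so each such coordinate is linear in λ; the λ² term in each signed area is a multiple of (Z−S)×(Z−S) = 0, so 2·[SZN] and 2·[SLX] are each linear in λ. Evaluating at λ=0 and λ=1:
  2·[SZN] = 1,   2·[SLX] = 2/9·λ + 2/9
So [SZN]:[SLX] = (1) / (2/9·λ + 2/9). Setting this equal to 7/2:
  1 = 7/2·(2/9·λ + 2/9)  ⇒  λ = 2/7
Then r = λ/(1−λ) = (2/7)/(5/7) = 2/5. Check: with r = 2/5, W = (0, 5/7) and [SZN]:[SLX] = 7/2 as required.

r = 2/5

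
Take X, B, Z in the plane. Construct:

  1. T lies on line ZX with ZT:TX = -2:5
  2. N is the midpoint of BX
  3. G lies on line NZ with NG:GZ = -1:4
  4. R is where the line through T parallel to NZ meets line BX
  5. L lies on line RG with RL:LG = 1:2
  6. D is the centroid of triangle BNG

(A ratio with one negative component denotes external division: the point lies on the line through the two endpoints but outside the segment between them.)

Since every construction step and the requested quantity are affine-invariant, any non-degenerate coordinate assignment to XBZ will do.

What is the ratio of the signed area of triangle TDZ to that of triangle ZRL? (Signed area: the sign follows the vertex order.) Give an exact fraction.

Work in coordinates with X = (0, 0), B = (1, 0), Z = (0, 1).
1. T lies on line ZX with ZT:TX = -2:5 ⇒ T = (0, 5/3)
2. N is the midpoint of BX ⇒ N = (1/2, 0)
3. G lies on line NZ with NG:GZ = -1:4 ⇒ G = (2/3, -1/3)
4. R is where the line through T parallel to NZ meets line BX ⇒ R = (5/6, 0)
5. L lies on line RG with RL:LG = 1:2 ⇒ L = (7/9, -1/9)
6. D is the centroid of triangle BNG ⇒ D = (13/18, -1/9)
2·[TDZ] = -13/27, 2·[ZRL] = -4/27
[TDZ]:[ZRL] = -13/27:-4/27 = 13/4

[TDZ]:[ZRL] = 13/4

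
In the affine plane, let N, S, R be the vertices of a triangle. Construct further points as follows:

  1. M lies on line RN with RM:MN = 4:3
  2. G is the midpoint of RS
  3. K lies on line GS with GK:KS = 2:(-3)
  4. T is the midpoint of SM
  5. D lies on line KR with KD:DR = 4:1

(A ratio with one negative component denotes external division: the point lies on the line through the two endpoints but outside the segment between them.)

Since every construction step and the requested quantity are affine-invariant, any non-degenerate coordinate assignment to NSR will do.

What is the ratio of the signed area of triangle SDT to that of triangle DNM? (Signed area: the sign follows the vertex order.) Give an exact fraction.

[SDT]:[DNM] = 22/3

Set N = (0, 0), S = (1, 0), R = (0, 1); any affine frame gives the same invariant.
1. M lies on line RN with RM:MN = 4:3 ⇒ M = (0, 3/7)
2. G is the midpoint of RS ⇒ G = (1/2, 1/2)
3. K lies on line GS with GK:KS = 2:(-3) ⇒ K = (-1/2, 3/2)
4. T is the midpoint of SM ⇒ T = (1/2, 3/14)
5. D lies on line KR with KD:DR = 4:1 ⇒ D = (-1/10, 11/10)
2·[SDT] = 11/35, 2·[DNM] = 3/70
[SDT]:[DNM] = 11/35:3/70 = 22/3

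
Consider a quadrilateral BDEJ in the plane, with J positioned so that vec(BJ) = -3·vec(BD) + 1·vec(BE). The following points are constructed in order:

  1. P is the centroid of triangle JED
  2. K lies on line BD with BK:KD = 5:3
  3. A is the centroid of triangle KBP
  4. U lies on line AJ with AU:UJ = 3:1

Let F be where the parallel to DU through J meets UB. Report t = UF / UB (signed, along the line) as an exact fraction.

t = -9/232

Work in coordinates with B = (0, 0), D = (1, 0), E = (0, 1), J = (-3, 1).
1. P is the centroid of triangle JED ⇒ P = (-2/3, 2/3)
2. K lies on line BD with BK:KD = 5:3 ⇒ K = (5/8, 0)
3. A is the centroid of triangle KBP ⇒ A = (-1/72, 2/9)
4. U lies on line AJ with AU:UJ = 3:1 ⇒ U = (-649/288, 29/36)
through J parallel to DU: direction (-937/288, 29/36); meets UB at F = (-156409/66816, 241/288)
F = U + t·(B−U) with t = -9/232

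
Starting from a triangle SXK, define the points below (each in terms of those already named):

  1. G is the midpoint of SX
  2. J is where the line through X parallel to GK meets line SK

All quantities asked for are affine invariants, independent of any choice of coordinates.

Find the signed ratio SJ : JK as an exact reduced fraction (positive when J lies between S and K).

SJ:JK = -2

Set S = (0, 0), X = (1, 0), K = (0, 1); any affine frame gives the same invariant.
1. G is the midpoint of SX ⇒ G = (1/2, 0)
2. J is where the line through X parallel to GK meets line SK ⇒ J = (0, 2)
J = S + t·(K−S) with t = 2, so SJ:JK = t:(1−t) = 2:-1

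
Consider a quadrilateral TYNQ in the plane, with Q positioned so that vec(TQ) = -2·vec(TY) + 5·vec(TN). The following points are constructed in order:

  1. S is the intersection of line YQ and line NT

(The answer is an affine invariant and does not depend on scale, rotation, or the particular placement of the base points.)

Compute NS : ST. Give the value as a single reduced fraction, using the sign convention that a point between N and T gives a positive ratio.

NS:ST = -2/5

Work in coordinates with T = (0, 0), Y = (1, 0), N = (0, 1), Q = (-2, 5).
1. S is the intersection of line YQ and line NT ⇒ S = (0, 5/3)
S = N + t·(T−N) with t = -2/3, so NS:ST = t:(1−t) = -2/3:5/3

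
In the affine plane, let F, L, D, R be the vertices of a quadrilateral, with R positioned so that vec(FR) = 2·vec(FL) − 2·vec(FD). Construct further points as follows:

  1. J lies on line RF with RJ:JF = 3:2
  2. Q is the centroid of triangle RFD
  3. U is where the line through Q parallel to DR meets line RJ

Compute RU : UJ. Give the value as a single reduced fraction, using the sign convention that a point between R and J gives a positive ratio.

RU:UJ = 5/4

Set F = (0, 0), L = (1, 0), D = (0, 1), R = (2, -2); any affine frame gives the same invariant.
1. J lies on line RF with RJ:JF = 3:2 ⇒ J = (4/5, -4/5)
2. Q is the centroid of triangle RFD ⇒ Q = (2/3, -1/3)
3. U is where the line through Q parallel to DR meets line RJ ⇒ U = (4/3, -4/3)
U = R + t·(J−R) with t = 5/9, so RU:UJ = t:(1−t) = 5/9:4/9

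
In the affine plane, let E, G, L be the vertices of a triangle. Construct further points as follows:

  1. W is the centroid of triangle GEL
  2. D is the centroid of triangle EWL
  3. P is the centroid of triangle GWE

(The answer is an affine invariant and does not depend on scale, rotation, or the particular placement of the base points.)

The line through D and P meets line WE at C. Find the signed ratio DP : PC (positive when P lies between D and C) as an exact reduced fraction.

Assign E = (0, 0), G = (1, 0), L = (0, 1) — the answer is frame-independent, so this choice is without loss of generality.
1. W is the centroid of triangle GEL ⇒ W = (1/3, 1/3)
2. D is the centroid of triangle EWL ⇒ D = (1/9, 4/9)
3. P is the centroid of triangle GWE ⇒ P = (4/9, 1/9)
line DP meets WE at C = (5/18, 5/18)
P = D + t·(C−D) with t = 2, so DP:PC = 2:-1

DP:PC = -2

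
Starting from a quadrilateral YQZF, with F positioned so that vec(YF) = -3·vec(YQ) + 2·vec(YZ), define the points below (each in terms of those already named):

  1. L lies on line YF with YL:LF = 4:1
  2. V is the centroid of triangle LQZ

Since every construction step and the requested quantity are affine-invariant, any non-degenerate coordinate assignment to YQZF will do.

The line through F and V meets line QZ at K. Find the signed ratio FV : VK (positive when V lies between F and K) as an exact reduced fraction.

Set Y = (0, 0), Q = (1, 0), Z = (0, 1), F = (-3, 2); any affine frame gives the same invariant.
1. L lies on line YF with YL:LF = 4:1 ⇒ L = (-12/5, 8/5)
2. V is the centroid of triangle LQZ ⇒ V = (-7/15, 13/15)
line FV meets QZ at K = (13/21, 8/21)
V = F + t·(K−F) with t = 7/10, so FV:VK = 7/10:3/10

FV:VK = 7/3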